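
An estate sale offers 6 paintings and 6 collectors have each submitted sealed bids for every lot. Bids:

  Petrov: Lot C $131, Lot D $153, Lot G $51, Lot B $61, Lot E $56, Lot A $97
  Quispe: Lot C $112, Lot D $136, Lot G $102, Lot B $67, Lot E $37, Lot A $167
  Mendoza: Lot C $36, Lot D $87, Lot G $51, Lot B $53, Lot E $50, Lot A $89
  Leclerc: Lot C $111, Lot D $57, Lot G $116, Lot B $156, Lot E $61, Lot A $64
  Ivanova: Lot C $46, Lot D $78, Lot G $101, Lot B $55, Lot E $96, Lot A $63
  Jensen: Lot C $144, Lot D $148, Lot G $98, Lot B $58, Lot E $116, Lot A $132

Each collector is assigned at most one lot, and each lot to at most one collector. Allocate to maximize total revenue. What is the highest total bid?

Max total: $771

Optimal: Petrov→Lot D ($153), Quispe→Lot A ($167), Mendoza→Lot E ($50), Leclerc→Lot B ($156), Ivanova→Lot G ($101), Jensen→Lot C ($144) — total 153+167+50+156+101+144 = $771.
Row-greedy (each collector in turn takes its best remaining lot) gives $729, worse by 42.
Next-best assignment: Petrov→Lot D, Quispe→Lot A, Mendoza→Lot G, Leclerc→Lot B, Ivanova→Lot E, Jensen→Lot C = $767.
No other one-to-one assignment exceeds $771.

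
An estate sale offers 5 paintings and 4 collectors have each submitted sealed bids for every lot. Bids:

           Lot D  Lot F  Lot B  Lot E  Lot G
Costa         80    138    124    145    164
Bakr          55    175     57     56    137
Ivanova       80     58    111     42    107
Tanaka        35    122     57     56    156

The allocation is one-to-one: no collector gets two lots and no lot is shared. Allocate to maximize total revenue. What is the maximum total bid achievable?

Maximum total: $587

This is the linear assignment problem.
Optimal: Costa→Lot E ($145), Bakr→Lot F ($175), Ivanova→Lot B ($111), Tanaka→Lot G ($156) — total 145+175+111+156 = $587.
Row-greedy (each collector in turn takes its best remaining lot) gives $506, worse by 81.
Next-best assignment: Costa→Lot E, Bakr→Lot F, Ivanova→Lot D, Tanaka→Lot G = $556.
Every other assignment is strictly worse.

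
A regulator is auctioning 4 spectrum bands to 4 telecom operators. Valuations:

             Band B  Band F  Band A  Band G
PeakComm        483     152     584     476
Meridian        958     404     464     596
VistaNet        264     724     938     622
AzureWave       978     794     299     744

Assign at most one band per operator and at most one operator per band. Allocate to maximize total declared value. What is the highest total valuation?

Treat this as an assignment problem: match each operator to one band.
Optimal: PeakComm→Band G ($476M), Meridian→Band B ($958M), VistaNet→Band A ($938M), AzureWave→Band F ($794M) — total 476+958+938+794 = $3166M.
Column-greedy (each band in turn goes to its best remaining operator) gives $2882M, worse by 284.
Checked against all permutations: $3166M is optimal.

Max total: $3166M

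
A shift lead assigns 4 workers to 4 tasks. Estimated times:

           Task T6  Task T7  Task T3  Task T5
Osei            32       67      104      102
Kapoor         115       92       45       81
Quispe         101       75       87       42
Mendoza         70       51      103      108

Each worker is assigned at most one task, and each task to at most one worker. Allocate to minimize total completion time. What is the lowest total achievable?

Optimal: Osei→Task T6 (32 min), Kapoor→Task T3 (45 min), Quispe→Task T5 (42 min), Mendoza→Task T7 (51 min) — total 32+45+42+51 = 170 min.
Swapping Osei↔Kapoor (Osei→Task T3 104 min, Kapoor→Task T6 115 min) adds 142.

Min total: 170 min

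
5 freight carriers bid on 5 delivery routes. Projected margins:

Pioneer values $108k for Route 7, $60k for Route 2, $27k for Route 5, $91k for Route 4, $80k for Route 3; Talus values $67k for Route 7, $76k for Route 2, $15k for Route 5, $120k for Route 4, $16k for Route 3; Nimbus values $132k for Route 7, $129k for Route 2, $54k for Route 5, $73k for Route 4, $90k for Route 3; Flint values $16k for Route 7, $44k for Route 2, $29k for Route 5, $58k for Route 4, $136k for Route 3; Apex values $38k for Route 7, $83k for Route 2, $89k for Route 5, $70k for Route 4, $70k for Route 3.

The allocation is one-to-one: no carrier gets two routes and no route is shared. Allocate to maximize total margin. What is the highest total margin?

Max total: $582k

This is the linear assignment problem.
Optimal: Pioneer→Route 7 ($108k), Talus→Route 4 ($120k), Nimbus→Route 2 ($129k), Flint→Route 3 ($136k), Apex→Route 5 ($89k) — total 108+120+129+136+89 = $582k.
Swapping Apex↔Talus (Apex→Route 4 $70k, Talus→Route 5 $15k) loses 124.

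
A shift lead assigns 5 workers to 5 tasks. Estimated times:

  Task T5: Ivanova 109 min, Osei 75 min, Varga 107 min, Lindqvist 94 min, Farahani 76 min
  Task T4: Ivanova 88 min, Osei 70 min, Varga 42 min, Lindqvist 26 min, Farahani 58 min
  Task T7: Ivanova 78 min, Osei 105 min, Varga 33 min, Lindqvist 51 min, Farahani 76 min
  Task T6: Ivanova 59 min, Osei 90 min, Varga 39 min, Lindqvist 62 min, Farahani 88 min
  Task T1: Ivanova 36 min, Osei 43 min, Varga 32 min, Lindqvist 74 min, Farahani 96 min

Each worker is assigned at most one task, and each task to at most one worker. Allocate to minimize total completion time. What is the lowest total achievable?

Minimum total: 237 min

Treat this as an assignment problem: match each worker to one task.
Optimal: Ivanova→Task T6 (59 min), Osei→Task T1 (43 min), Varga→Task T7 (33 min), Lindqvist→Task T4 (26 min), Farahani→Task T5 (76 min) — total 59+43+33+26+76 = 237 min.
Row-greedy (each worker in turn takes its cheapest remaining task) gives 277 min, worse by 40.
Next-best assignment: Ivanova→Task T1, Osei→Task T5, Varga→Task T6, Lindqvist→Task T4, Farahani→Task T7 = 252 min.
Swapping Farahani↔Ivanova (Farahani→Task T6 88 min, Ivanova→Task T5 109 min) adds 62.
Checked against all permutations: 237 min is optimal.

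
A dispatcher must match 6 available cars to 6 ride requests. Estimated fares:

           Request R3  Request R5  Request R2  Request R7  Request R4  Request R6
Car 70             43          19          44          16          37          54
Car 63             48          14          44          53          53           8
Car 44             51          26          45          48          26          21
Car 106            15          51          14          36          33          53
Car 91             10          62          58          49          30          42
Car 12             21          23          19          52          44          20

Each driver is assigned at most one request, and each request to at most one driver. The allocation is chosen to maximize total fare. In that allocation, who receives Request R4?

Optimal: Car 70→Request R6 ($54), Car 63→Request R4 ($53), Car 44→Request R3 ($51), Car 106→Request R5 ($51), Car 91→Request R2 ($58), Car 12→Request R7 ($52) — total 54+53+51+51+58+52 = $319.
Column-greedy (each request in turn goes to its best remaining driver) gives $307, worse by 12.
Swapping Car 91↔Car 106 (Car 91→Request R5 $62, Car 106→Request R2 $14) loses 33.
Car 63's own top request is Request R7 ($53), but forcing Car 63→Request R7 and reassigning the rest optimally gives only $311 — worse by 8.

Car 63 receives Request R4.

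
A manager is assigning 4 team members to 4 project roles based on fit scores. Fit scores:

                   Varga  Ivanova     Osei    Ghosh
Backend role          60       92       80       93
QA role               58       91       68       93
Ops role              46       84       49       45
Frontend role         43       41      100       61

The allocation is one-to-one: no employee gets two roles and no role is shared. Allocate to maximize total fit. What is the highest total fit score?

This is the linear assignment problem.
Optimal: Varga→Backend role (60 pts), Ivanova→Ops role (84 pts), Osei→Frontend role (100 pts), Ghosh→QA role (93 pts) — total 60+84+100+93 = 337 pts.
Column-greedy (each role in turn goes to its best remaining employee) gives 276 pts, worse by 61.
Swapping Ivanova↔Ghosh (Ivanova→QA role 91 pts, Ghosh→Ops role 45 pts) loses 41.

Maximum total: 337 pts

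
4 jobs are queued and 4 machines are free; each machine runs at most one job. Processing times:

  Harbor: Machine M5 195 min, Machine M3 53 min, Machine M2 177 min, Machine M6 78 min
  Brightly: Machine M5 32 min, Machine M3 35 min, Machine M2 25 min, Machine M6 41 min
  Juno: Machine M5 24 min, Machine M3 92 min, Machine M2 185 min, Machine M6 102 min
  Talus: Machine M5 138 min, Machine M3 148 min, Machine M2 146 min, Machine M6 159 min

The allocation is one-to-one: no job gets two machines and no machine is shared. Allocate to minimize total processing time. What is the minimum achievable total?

Min total: 261 min

Optimal: Harbor→Machine M3 (53 min), Brightly→Machine M2 (25 min), Juno→Machine M5 (24 min), Talus→Machine M6 (159 min) — total 53+25+24+159 = 261 min.
Column-greedy (each machine in turn goes to its cheapest remaining job) gives 283 min, worse by 22.
Next-best assignment: Harbor→Machine M3, Brightly→Machine M6, Juno→Machine M5, Talus→Machine M2 = 264 min.
Swapping Harbor↔Talus (Harbor→Machine M6 78 min, Talus→Machine M3 148 min) adds 14.
Checked against all permutations: 261 min is optimal.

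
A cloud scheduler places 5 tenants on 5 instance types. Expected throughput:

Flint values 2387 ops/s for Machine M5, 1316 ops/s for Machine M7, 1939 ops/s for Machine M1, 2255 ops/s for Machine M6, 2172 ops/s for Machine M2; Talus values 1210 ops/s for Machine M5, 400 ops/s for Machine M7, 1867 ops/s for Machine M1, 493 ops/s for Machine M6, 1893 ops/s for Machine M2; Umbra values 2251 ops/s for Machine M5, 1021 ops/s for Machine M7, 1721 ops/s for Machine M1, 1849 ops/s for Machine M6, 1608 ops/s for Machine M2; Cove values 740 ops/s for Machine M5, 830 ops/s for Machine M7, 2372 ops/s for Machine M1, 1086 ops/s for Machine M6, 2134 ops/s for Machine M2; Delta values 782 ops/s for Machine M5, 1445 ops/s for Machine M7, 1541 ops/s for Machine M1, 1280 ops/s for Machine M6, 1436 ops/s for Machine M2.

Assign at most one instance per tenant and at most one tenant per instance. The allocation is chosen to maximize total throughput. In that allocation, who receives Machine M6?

Flint receives Machine M6.

Optimal: Flint→Machine M6 (2255 ops/s), Talus→Machine M2 (1893 ops/s), Umbra→Machine M5 (2251 ops/s), Cove→Machine M1 (2372 ops/s), Delta→Machine M7 (1445 ops/s) — total 2255+1893+2251+2372+1445 = 10216 ops/s.
Row-greedy (each tenant in turn takes its best remaining instance) gives 9946 ops/s, worse by 270.
Flint's own top instance is Machine M5 (2387 ops/s), but forcing Flint→Machine M5 and reassigning the rest optimally gives only 9946 ops/s — worse by 270.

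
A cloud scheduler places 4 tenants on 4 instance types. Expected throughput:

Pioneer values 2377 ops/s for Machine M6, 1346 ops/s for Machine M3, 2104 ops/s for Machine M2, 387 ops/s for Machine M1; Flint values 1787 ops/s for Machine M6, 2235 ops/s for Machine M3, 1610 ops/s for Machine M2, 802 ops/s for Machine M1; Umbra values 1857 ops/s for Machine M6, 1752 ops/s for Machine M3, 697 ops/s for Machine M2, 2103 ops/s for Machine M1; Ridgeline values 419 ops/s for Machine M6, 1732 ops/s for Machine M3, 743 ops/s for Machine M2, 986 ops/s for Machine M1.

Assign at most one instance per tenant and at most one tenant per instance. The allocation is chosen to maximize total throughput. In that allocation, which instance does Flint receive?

Optimal: Pioneer→Machine M6 (2377 ops/s), Flint→Machine M2 (1610 ops/s), Umbra→Machine M1 (2103 ops/s), Ridgeline→Machine M3 (1732 ops/s) — total 2377+1610+2103+1732 = 7822 ops/s.
Flint's own top instance is Machine M3 (2235 ops/s), but forcing Flint→Machine M3 and reassigning the rest optimally gives only 7458 ops/s — worse by 364.

Flint receives Machine M2.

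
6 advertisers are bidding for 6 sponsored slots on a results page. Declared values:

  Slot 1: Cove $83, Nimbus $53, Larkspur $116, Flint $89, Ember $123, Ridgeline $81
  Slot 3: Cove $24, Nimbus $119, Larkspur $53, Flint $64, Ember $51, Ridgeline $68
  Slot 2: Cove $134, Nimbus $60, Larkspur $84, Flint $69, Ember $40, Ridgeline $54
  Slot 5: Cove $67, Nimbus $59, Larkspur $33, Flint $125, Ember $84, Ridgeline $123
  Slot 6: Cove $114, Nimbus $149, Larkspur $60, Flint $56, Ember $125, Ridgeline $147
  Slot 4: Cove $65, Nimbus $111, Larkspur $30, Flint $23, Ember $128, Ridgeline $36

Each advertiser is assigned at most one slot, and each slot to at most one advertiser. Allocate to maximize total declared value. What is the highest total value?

This is a one-to-one assignment (maximum-weight bipartite matching).
Optimal: Cove→Slot 2 ($134), Nimbus→Slot 3 ($119), Larkspur→Slot 1 ($116), Flint→Slot 5 ($125), Ember→Slot 4 ($128), Ridgeline→Slot 6 ($147) — total 134+119+116+125+128+147 = $769.
Row-greedy (each advertiser in turn takes its best remaining slot) gives $720, worse by 49.
Swapping Nimbus↔Ember (Nimbus→Slot 4 $111, Ember→Slot 3 $51) loses 85.

Maximum total: $769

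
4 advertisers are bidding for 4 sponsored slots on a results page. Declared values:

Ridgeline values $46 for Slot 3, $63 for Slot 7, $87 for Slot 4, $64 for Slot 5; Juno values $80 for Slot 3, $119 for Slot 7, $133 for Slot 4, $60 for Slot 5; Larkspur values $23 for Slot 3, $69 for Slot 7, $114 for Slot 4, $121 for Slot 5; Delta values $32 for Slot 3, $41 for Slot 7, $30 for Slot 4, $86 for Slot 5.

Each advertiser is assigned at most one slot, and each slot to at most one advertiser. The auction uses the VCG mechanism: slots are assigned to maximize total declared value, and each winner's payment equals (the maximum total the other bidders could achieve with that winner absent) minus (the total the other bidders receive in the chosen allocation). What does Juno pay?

Efficient allocation: Ridgeline→Slot 3 ($46), Juno→Slot 7 ($119), Larkspur→Slot 4 ($114), Delta→Slot 5 ($86); total welfare W = $365.
Juno receives Slot 7 at value $119, so the others get W − 119 = $246.
Without Juno: best allocation of the remaining 3 bidders over all 4 slots is Ridgeline→Slot 7 ($63), Larkspur→Slot 4 ($114), Delta→Slot 5 ($86), total $263.
VCG payment = (others' best without Juno) − (others' welfare with Juno) = 263 − 246 = $17.

Juno pays $17.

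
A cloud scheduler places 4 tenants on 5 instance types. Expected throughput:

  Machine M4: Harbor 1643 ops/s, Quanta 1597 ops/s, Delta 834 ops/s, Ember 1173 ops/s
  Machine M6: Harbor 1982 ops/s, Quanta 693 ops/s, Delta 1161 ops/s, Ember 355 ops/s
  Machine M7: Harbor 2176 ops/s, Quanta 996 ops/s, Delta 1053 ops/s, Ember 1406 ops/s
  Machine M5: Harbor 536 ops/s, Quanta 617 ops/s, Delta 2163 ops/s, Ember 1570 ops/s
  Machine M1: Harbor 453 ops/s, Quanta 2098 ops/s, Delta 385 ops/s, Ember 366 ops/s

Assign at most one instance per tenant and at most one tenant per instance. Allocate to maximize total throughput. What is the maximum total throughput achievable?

Maximum total: 7649 ops/s

This is the linear assignment problem.
Optimal: Harbor→Machine M6 (1982 ops/s), Quanta→Machine M1 (2098 ops/s), Delta→Machine M5 (2163 ops/s), Ember→Machine M7 (1406 ops/s) — total 1982+2098+2163+1406 = 7649 ops/s.
Next-best assignment: Harbor→Machine M7, Quanta→Machine M1, Delta→Machine M5, Ember→Machine M4 = 7610 ops/s.
Every other assignment is strictly worse.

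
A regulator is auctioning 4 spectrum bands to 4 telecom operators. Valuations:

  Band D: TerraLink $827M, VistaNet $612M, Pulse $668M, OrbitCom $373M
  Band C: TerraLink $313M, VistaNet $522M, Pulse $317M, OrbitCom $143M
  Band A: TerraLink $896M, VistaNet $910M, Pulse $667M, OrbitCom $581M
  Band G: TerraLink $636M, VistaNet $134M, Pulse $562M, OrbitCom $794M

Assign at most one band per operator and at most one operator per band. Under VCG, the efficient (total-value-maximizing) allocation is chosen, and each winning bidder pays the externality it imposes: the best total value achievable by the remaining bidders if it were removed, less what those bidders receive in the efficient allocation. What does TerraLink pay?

TerraLink pays $388M.

Efficient allocation: TerraLink→Band A ($896M), VistaNet→Band C ($522M), Pulse→Band D ($668M), OrbitCom→Band G ($794M); total welfare W = $2880M.
TerraLink receives Band A at value $896M, so the others get W − 896 = $1984M.
Without TerraLink: best allocation of the remaining 3 bidders over all 4 bands is VistaNet→Band A ($910M), Pulse→Band D ($668M), OrbitCom→Band G ($794M), total $2372M.
VCG payment = (others' best without TerraLink) − (others' welfare with TerraLink) = 2372 − 1984 = $388M.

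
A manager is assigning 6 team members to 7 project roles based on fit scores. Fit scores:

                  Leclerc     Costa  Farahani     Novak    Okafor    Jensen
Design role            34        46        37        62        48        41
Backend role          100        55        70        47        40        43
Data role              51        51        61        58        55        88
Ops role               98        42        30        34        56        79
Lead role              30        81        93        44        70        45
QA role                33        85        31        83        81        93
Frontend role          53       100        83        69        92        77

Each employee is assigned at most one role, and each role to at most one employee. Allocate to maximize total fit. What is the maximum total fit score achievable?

Maximum total: 524 pts

Optimal: Leclerc→Backend role (100 pts), Costa→Frontend role (100 pts), Farahani→Lead role (93 pts), Novak→Design role (62 pts), Okafor→QA role (81 pts), Jensen→Data role (88 pts) — total 100+100+93+62+81+88 = 524 pts.
No other one-to-one assignment exceeds 524 pts.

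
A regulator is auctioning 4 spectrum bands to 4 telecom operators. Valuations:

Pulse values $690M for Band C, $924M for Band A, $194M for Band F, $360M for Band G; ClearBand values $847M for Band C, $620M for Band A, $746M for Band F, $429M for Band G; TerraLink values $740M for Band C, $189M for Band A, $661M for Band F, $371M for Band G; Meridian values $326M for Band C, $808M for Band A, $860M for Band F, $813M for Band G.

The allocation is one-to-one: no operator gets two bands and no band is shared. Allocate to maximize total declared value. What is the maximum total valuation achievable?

Optimal: Pulse→Band A ($924M), ClearBand→Band C ($847M), TerraLink→Band F ($661M), Meridian→Band G ($813M) — total 924+847+661+813 = $3245M.
Max-entry greedy (repeatedly take the single best remaining cell) gives $3002M, worse by 243.

Maximum total: $3245M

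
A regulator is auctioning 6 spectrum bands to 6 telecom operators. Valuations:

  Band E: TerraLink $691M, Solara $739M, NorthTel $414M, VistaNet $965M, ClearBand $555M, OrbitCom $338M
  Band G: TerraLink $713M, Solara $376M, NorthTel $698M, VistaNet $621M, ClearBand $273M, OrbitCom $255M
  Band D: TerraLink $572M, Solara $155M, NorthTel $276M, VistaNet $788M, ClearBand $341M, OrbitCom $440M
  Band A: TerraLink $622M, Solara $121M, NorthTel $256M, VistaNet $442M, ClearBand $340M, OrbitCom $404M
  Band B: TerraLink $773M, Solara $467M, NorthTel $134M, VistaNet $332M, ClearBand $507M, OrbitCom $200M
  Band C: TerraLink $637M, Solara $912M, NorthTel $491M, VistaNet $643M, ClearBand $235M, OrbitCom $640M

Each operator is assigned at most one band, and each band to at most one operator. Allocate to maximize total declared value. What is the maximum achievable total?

Max total: $4144M

Optimal: TerraLink→Band A ($622M), Solara→Band C ($912M), NorthTel→Band G ($698M), VistaNet→Band E ($965M), ClearBand→Band B ($507M), OrbitCom→Band D ($440M) — total 622+912+698+965+507+440 = $4144M.
Column-greedy (each band in turn goes to its best remaining operator) gives $3416M, worse by 728.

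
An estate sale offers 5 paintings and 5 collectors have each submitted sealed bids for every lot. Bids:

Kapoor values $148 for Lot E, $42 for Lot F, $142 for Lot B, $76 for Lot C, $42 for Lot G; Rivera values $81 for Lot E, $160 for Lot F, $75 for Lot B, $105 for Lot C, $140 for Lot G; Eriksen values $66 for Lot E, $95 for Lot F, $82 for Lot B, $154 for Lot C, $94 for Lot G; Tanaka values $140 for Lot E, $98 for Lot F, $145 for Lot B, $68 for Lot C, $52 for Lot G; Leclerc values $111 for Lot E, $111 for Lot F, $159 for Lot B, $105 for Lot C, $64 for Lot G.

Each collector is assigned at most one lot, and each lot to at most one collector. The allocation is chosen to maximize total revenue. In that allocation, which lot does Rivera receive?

Rivera receives Lot G.

Treat this as an assignment problem: match each collector to one lot.
Optimal: Kapoor→Lot E ($148), Rivera→Lot G ($140), Eriksen→Lot C ($154), Tanaka→Lot F ($98), Leclerc→Lot B ($159) — total 148+140+154+98+159 = $699.
Rivera's own top lot is Lot F ($160), but forcing Rivera→Lot F and reassigning the rest optimally gives only $673 — worse by 26.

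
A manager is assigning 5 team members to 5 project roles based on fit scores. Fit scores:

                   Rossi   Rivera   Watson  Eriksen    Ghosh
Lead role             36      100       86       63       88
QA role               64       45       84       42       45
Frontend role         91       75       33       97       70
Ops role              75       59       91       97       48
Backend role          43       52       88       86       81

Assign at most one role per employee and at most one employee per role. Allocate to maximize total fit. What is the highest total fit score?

Optimal: Rossi→Frontend role (91 pts), Rivera→Lead role (100 pts), Watson→QA role (84 pts), Eriksen→Ops role (97 pts), Ghosh→Backend role (81 pts) — total 91+100+84+97+81 = 453 pts.
Next-best assignment: Rossi→Ops role, Rivera→Lead role, Watson→QA role, Eriksen→Frontend role, Ghosh→Backend role = 437 pts.

Max total: 453 pts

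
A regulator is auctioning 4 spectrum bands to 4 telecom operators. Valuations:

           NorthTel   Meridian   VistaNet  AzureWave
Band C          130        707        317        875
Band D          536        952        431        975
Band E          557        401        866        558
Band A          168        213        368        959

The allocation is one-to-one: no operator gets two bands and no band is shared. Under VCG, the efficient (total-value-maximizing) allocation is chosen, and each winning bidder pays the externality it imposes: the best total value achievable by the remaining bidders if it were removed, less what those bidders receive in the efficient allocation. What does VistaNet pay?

VistaNet pays $266M.

Efficient allocation: NorthTel→Band D ($536M), Meridian→Band C ($707M), VistaNet→Band E ($866M), AzureWave→Band A ($959M); total welfare W = $3068M.
VistaNet receives Band E at value $866M, so the others get W − 866 = $2202M.
Without VistaNet: best allocation of the remaining 3 bidders over all 4 bands is NorthTel→Band E ($557M), Meridian→Band D ($952M), AzureWave→Band A ($959M), total $2468M.
VCG payment = (others' best without VistaNet) − (others' welfare with VistaNet) = 2468 − 2202 = $266M.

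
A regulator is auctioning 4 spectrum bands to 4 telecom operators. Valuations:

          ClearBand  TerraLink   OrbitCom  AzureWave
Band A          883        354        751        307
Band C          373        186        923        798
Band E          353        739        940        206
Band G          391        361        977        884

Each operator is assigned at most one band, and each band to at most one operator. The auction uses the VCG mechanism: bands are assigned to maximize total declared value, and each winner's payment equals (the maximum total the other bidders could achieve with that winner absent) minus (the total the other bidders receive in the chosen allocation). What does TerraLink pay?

TerraLink pays $17M.

Efficient allocation: ClearBand→Band A ($883M), TerraLink→Band E ($739M), OrbitCom→Band C ($923M), AzureWave→Band G ($884M); total welfare W = $3429M.
TerraLink receives Band E at value $739M, so the others get W − 739 = $2690M.
Without TerraLink: best allocation of the remaining 3 bidders over all 4 bands is ClearBand→Band A ($883M), OrbitCom→Band E ($940M), AzureWave→Band G ($884M), total $2707M.
VCG payment = (others' best without TerraLink) − (others' welfare with TerraLink) = 2707 − 2690 = $17M.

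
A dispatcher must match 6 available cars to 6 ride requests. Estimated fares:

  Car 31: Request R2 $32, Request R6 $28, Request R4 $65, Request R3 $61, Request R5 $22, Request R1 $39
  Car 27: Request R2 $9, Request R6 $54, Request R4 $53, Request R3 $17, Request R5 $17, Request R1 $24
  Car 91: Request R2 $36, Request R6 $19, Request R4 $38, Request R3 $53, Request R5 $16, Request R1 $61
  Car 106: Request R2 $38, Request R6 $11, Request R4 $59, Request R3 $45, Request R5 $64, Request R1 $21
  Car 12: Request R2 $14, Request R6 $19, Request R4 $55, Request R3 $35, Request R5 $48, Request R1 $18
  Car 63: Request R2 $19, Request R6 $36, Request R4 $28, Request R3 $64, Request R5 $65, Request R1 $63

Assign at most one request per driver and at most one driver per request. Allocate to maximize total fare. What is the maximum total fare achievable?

Max total: $334

Optimal: Car 31→Request R3 ($61), Car 27→Request R6 ($54), Car 91→Request R1 ($61), Car 106→Request R2 ($38), Car 12→Request R4 ($55), Car 63→Request R5 ($65) — total 61+54+61+38+55+65 = $334.
Max-entry greedy (repeatedly take the single best remaining cell) gives $304, worse by 30.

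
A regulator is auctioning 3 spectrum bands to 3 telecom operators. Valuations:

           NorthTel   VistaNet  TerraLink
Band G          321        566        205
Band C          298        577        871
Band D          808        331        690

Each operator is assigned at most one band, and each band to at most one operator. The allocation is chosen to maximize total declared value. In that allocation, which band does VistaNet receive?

VistaNet receives Band G.

This is a one-to-one assignment (maximum-weight bipartite matching).
Optimal: NorthTel→Band D ($808M), VistaNet→Band G ($566M), TerraLink→Band C ($871M) — total 808+566+871 = $2245M.
Row-greedy (each operator in turn takes its best remaining band) gives $1590M, worse by 655.
Checked against all permutations: $2245M is optimal.
VistaNet's own top band is Band C ($577M), but forcing VistaNet→Band C and reassigning the rest optimally gives only $1590M — worse by 655.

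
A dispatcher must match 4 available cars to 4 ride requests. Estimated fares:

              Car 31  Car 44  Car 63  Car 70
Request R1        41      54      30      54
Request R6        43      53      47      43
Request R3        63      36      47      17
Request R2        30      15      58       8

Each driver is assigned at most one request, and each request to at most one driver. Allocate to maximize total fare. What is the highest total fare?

Maximum total: $228

This is a one-to-one assignment (maximum-weight bipartite matching).
Optimal: Car 31→Request R3 ($63), Car 44→Request R6 ($53), Car 63→Request R2 ($58), Car 70→Request R1 ($54) — total 63+53+58+54 = $228.
Next-best assignment: Car 31→Request R3, Car 44→Request R1, Car 63→Request R2, Car 70→Request R6 = $218.
Swapping Car 63↔Car 44 (Car 63→Request R6 $47, Car 44→Request R2 $15) loses 49.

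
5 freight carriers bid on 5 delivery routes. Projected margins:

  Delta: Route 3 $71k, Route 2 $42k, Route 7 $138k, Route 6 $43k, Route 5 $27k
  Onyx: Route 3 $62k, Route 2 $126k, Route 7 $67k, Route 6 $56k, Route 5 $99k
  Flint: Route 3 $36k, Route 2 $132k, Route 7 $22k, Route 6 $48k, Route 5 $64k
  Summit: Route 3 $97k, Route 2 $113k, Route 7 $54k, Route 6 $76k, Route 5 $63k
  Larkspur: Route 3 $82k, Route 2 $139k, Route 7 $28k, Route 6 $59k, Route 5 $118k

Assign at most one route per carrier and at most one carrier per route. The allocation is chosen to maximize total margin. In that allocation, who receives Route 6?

Onyx receives Route 6.

Treat this as an assignment problem: match each carrier to one route.
Optimal: Delta→Route 7 ($138k), Onyx→Route 6 ($56k), Flint→Route 2 ($132k), Summit→Route 3 ($97k), Larkspur→Route 5 ($118k) — total 138+56+132+97+118 = $541k.
Row-greedy (each carrier in turn takes its best remaining route) gives $484k, worse by 57.
Swapping Delta↔Summit (Delta→Route 3 $71k, Summit→Route 7 $54k) loses 110.
Every other assignment is strictly worse.
Onyx's own top route is Route 2 ($126k), but forcing Onyx→Route 2 and reassigning the rest optimally gives only $527k — worse by 14.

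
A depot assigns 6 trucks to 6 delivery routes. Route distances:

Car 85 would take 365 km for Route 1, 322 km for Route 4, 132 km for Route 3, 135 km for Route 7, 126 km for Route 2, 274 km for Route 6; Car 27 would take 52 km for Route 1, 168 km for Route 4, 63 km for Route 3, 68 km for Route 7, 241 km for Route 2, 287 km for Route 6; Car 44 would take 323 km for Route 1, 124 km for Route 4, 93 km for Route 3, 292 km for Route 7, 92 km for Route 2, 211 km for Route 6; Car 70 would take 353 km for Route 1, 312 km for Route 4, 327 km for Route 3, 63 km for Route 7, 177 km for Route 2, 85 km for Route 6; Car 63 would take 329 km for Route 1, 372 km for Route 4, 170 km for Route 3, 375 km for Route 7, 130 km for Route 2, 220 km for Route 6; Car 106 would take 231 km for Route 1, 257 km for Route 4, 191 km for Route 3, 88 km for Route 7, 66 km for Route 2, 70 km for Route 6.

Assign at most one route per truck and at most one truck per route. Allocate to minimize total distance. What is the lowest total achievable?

Minimum total: 571 km

Optimal: Car 85→Route 3 (132 km), Car 27→Route 1 (52 km), Car 44→Route 4 (124 km), Car 70→Route 7 (63 km), Car 63→Route 2 (130 km), Car 106→Route 6 (70 km) — total 132+52+124+63+130+70 = 571 km.
Next-best assignment: Car 85→Route 2, Car 27→Route 1, Car 44→Route 4, Car 70→Route 7, Car 63→Route 3, Car 106→Route 6 = 605 km.
Every other assignment is strictly worse.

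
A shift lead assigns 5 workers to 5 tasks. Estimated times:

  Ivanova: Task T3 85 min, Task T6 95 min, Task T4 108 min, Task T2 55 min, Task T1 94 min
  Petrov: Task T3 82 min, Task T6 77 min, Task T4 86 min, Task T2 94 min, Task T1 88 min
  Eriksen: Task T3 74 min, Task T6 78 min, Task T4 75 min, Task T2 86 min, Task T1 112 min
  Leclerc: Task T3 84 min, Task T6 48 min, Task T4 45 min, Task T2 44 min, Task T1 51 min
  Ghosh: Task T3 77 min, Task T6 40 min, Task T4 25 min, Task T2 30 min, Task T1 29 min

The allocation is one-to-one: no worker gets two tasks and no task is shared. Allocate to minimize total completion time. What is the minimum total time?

Optimal: Ivanova→Task T2 (55 min), Petrov→Task T6 (77 min), Eriksen→Task T3 (74 min), Leclerc→Task T4 (45 min), Ghosh→Task T1 (29 min) — total 55+77+74+45+29 = 280 min.
Swapping Eriksen↔Leclerc (Eriksen→Task T4 75 min, Leclerc→Task T3 84 min) adds 40.
Checked against all permutations: 280 min is optimal.

Min total: 280 min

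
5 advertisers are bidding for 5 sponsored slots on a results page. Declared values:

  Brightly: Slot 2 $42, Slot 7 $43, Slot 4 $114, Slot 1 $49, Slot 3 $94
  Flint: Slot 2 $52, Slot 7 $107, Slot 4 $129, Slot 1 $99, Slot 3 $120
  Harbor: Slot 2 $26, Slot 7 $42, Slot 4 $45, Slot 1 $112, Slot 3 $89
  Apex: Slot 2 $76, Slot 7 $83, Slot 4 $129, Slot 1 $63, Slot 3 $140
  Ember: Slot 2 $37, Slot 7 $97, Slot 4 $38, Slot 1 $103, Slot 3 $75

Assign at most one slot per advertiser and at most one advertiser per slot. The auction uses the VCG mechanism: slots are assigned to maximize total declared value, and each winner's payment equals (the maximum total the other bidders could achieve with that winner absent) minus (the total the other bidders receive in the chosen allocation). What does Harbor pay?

Harbor pays $56.

Efficient allocation: Brightly→Slot 2 ($42), Flint→Slot 4 ($129), Harbor→Slot 1 ($112), Apex→Slot 3 ($140), Ember→Slot 7 ($97); total welfare W = $520.
Harbor receives Slot 1 at value $112, so the others get W − 112 = $408.
Without Harbor: best allocation of the remaining 4 bidders over all 5 slots is Brightly→Slot 4 ($114), Flint→Slot 7 ($107), Apex→Slot 3 ($140), Ember→Slot 1 ($103), total $464.
VCG payment = (others' best without Harbor) − (others' welfare with Harbor) = 464 − 408 = $56.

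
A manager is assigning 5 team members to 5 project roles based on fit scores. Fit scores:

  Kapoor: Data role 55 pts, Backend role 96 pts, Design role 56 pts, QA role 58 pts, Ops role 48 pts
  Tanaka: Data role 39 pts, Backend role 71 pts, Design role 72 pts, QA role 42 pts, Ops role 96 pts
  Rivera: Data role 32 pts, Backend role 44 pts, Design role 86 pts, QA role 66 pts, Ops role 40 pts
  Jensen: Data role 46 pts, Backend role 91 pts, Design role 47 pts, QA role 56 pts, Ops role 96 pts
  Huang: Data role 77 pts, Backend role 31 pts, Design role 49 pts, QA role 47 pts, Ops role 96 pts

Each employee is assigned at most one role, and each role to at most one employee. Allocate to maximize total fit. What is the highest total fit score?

Optimal: Kapoor→Backend role (96 pts), Tanaka→Ops role (96 pts), Rivera→Design role (86 pts), Jensen→QA role (56 pts), Huang→Data role (77 pts) — total 96+96+86+56+77 = 411 pts.
Swapping Jensen↔Tanaka (Jensen→Ops role 96 pts, Tanaka→QA role 42 pts) loses 14.

Max total: 411 pts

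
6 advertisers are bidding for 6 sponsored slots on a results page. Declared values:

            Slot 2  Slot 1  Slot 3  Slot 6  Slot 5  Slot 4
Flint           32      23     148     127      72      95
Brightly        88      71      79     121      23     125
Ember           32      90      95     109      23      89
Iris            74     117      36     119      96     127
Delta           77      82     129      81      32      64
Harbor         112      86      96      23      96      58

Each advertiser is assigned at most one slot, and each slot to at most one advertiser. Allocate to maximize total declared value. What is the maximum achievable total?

Optimal: Flint→Slot 6 ($127), Brightly→Slot 4 ($125), Ember→Slot 1 ($90), Iris→Slot 5 ($96), Delta→Slot 3 ($129), Harbor→Slot 2 ($112) — total 127+125+90+96+129+112 = $679.
Row-greedy (each advertiser in turn takes its best remaining slot) gives $672, worse by 7.
Swapping Flint↔Delta (Flint→Slot 3 $148, Delta→Slot 6 $81) loses 27.
Every other assignment is strictly worse.

Maximum total: $679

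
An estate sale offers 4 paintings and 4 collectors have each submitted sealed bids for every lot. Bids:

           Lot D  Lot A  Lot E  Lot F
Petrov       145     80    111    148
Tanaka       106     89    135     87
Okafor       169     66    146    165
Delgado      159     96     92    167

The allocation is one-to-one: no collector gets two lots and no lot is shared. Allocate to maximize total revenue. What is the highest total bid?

Maximum total: $551

Optimal: Petrov→Lot A ($80), Tanaka→Lot E ($135), Okafor→Lot D ($169), Delgado→Lot F ($167) — total 80+135+169+167 = $551.
Row-greedy (each collector in turn takes its best remaining lot) gives $548, worse by 3.
Swapping Tanaka↔Okafor (Tanaka→Lot D $106, Okafor→Lot E $146) loses 52.
No other one-to-one assignment exceeds $551.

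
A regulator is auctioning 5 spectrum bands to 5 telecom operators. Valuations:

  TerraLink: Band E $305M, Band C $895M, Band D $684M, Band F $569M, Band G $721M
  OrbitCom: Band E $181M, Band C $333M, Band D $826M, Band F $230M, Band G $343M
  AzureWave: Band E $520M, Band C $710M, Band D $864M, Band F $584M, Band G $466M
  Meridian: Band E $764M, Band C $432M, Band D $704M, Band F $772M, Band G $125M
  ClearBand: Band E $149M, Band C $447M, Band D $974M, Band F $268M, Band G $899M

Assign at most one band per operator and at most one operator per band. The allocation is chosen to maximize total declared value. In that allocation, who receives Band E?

Optimal: TerraLink→Band C ($895M), OrbitCom→Band D ($826M), AzureWave→Band F ($584M), Meridian→Band E ($764M), ClearBand→Band G ($899M) — total 895+826+584+764+899 = $3968M.
Column-greedy (each band in turn goes to its best remaining operator) gives $3560M, worse by 408.
Meridian's own top band is Band F ($772M), but forcing Meridian→Band F and reassigning the rest optimally gives only $3912M — worse by 56.

Meridian receives Band E.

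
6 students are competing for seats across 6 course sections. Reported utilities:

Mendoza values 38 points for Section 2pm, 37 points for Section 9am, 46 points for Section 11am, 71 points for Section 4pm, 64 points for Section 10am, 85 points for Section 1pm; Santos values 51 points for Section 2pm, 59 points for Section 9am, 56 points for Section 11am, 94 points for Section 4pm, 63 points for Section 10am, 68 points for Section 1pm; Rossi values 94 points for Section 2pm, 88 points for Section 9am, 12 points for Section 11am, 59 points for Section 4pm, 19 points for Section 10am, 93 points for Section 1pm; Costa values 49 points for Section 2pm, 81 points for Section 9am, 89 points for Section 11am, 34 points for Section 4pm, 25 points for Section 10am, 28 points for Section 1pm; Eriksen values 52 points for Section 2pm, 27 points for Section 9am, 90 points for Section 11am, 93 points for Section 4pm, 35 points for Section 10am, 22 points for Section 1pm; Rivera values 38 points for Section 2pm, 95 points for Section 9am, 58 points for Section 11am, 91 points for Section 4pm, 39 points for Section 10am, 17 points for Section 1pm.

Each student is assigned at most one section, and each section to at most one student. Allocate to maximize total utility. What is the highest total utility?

Max total: 519 points

Optimal: Mendoza→Section 1pm (85 points), Santos→Section 10am (63 points), Rossi→Section 2pm (94 points), Costa→Section 11am (89 points), Eriksen→Section 4pm (93 points), Rivera→Section 9am (95 points) — total 85+63+94+89+93+95 = 519 points.
Swapping Mendoza↔Santos (Mendoza→Section 10am 64 points, Santos→Section 1pm 68 points) loses 16.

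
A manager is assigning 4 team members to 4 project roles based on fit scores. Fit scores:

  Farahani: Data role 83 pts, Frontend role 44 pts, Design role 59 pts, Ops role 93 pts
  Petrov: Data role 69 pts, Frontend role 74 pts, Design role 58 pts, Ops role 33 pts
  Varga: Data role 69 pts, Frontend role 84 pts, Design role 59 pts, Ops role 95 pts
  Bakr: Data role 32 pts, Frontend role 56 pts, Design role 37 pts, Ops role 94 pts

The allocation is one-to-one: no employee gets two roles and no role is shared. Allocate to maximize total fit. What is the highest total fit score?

Max total: 319 pts

Treat this as an assignment problem: match each employee to one role.
Optimal: Farahani→Data role (83 pts), Petrov→Design role (58 pts), Varga→Frontend role (84 pts), Bakr→Ops role (94 pts) — total 83+58+84+94 = 319 pts.
Row-greedy (each employee in turn takes its best remaining role) gives 273 pts, worse by 46.
Next-best assignment: Farahani→Data role, Petrov→Frontend role, Varga→Design role, Bakr→Ops role = 310 pts.
Swapping Petrov↔Varga (Petrov→Frontend role 74 pts, Varga→Design role 59 pts) loses 9.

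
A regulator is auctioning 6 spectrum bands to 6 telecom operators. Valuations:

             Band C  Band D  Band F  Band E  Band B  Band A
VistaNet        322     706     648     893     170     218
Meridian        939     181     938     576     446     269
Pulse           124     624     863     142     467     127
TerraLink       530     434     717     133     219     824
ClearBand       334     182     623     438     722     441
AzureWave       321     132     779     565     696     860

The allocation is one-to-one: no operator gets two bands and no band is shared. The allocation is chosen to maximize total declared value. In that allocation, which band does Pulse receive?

Optimal: VistaNet→Band E ($893M), Meridian→Band C ($939M), Pulse→Band D ($624M), TerraLink→Band A ($824M), ClearBand→Band B ($722M), AzureWave→Band F ($779M) — total 893+939+624+824+722+779 = $4781M.
Max-entry greedy (repeatedly take the single best remaining cell) gives $4711M, worse by 70.
Next-best assignment: VistaNet→Band E, Meridian→Band C, Pulse→Band D, TerraLink→Band F, ClearBand→Band B, AzureWave→Band A = $4755M.
Pulse's own top band is Band F ($863M), but forcing Pulse→Band F and reassigning the rest optimally gives only $4711M — worse by 70.

Pulse receives Band D.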